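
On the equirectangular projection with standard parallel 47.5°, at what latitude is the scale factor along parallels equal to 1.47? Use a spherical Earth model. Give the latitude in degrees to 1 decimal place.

With standard parallel φ₀ = 47.5°, the equirectangular projection gives x = Rλ cos φ₀, y = Rφ, so h = 1 and k = cos 47.5° / cos φ.
k = cos φ₀ / cos φ = 1.47  ⇒  cos φ = cos 47.5° / 1.47 = 0.4596.
φ = arccos(0.4596) ≈ 62.6°.

62.6°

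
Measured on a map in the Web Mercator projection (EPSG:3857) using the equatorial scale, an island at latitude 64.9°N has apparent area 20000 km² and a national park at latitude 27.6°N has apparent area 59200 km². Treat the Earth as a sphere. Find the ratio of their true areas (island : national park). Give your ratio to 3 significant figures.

0.0774

Mercator's areal exaggeration is sec²φ; hence true area = (apparent area) · cos²φ.
True area of island: 20000 × cos²(64.9°) = 20000 × 0.1799 = 3599 km².
True area of national park: 59200 × cos²(27.6°) = 59200 × 0.7854 = 46490 km².
Ratio = 3599 / 46490 ≈ 0.0774.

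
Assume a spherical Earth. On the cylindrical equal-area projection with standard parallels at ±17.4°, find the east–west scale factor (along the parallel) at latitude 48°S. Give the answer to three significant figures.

For cylindrical equal-area with standard parallel φ₀, h = cos φ / cos φ₀ and k = cos φ₀ / cos φ, so h·k = 1.
k = cos 17.4° / cos 48° = 0.9542/0.6691 = 1.426.

1.43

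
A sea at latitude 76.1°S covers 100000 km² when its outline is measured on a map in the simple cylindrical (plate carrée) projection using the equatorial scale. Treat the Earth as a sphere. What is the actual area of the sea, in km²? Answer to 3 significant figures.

24000 km²

For the equirectangular projection with φ₀ = 0 (plate carrée), h = 1 along meridians and k = sec φ along parallels.
Areal scale = h·k = 1 × sec φ; at 76.1°, h = 1.000, k = 4.163, so h·k = 4.163.
True area = apparent / (areal scale) = 100000 / 4.163 ≈ 24000 km².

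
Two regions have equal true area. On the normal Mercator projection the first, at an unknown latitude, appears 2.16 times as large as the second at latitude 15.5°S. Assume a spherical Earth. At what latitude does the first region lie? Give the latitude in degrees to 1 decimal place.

49.0°

On Mercator, (apparent₁)/(apparent₂) = sec²φ₁ / sec²φ₂ when true areas are equal.
cos²φ₂ / cos²φ₁ = 2.16  ⇒  cos φ₁ = cos 15.5° / √2.16 = 0.9636/1.470 = 0.6557.
φ₁ = arccos(0.6557) ≈ 49.0°.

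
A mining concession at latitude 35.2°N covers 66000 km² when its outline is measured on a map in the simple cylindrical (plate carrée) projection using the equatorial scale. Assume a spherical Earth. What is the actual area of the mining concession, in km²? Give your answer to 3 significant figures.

In the plate carrée (x = Rλ, y = Rφ), meridians are true-scale (h = 1) and parallels are stretched by k = sec φ.
Areal scale = h·k = 1 × sec φ; at 35.2°, h = 1.000, k = 1.224, so h·k = 1.224.
True area = apparent / (areal scale) = 66000 / 1.224 ≈ 53900 km².

53900 km²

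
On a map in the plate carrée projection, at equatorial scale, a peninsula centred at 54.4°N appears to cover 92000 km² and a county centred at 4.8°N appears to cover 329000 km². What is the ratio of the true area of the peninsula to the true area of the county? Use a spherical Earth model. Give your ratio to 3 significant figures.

On the plate carrée, areal scale = h·k = 1 × sec φ, so true area = apparent × cos φ.
True area of peninsula: 92000 × cos(54.4°) = 92000 × 0.5821 = 53560 km².
True area of county: 329000 × cos(4.8°) = 329000 × 0.9965 = 327800 km².
Ratio = 53560 / 327800 ≈ 0.163.

0.163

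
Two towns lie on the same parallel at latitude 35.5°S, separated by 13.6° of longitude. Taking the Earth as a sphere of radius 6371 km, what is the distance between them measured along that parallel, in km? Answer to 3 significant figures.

1230 km

Arc length along a parallel = R cos φ · Δλ (with Δλ in radians).
= 6371 × cos 35.5° × (13.6° × π/180) = 6371 × 0.8141 × 0.2374 ≈ 1230 km.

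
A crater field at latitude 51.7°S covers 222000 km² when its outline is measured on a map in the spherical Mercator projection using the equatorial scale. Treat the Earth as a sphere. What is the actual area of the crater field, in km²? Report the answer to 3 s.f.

85300 km²

Mercator is conformal, so the point scale is isotropic: h = k = sec φ = 1/cos φ.
Areal scale = k² = sec²φ = 1/cos²(51.7°) = 1/0.6198² = 2.603.
True area = apparent / (areal scale) = 222000 / 2.603 ≈ 85300 km².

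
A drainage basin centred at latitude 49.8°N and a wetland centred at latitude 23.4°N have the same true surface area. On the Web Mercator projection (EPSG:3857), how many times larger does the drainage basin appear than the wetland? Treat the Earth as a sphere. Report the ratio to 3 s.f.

2.02

On Mercator, area is exaggerated by sec²φ = 1/cos²φ.
At 49.8°: sec²(49.8°) = 1/0.6455² = 2.400.
At 23.4°: sec²(23.4°) = 1/0.9178² = 1.187.
Ratio = 2.400/1.187 = cos²(23.4°)/cos²(49.8°) ≈ 2.02.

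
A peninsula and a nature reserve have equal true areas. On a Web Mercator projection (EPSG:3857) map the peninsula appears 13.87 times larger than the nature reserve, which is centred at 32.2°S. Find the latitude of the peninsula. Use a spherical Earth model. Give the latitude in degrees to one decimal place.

76.9°

Mercator areal scale is sec²φ, so apparent-area ratio = sec²φ₁ / sec²φ₂ = cos²φ₂ / cos²φ₁.
cos²φ₂ / cos²φ₁ = 13.87  ⇒  cos φ₁ = cos 32.2° / √13.87 = 0.8462/3.724 = 0.2272.
φ₁ = arccos(0.2272) ≈ 76.9°.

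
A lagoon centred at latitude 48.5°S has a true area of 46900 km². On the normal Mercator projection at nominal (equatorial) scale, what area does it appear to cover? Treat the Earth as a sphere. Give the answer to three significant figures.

The Mercator projection is conformal; its linear scale factor is the same in every direction and equals sec φ = 1/cos φ.
Areal scale = k² = sec²φ = 1/cos²(48.5°) = 1/0.6626² = 2.278.
Apparent area = 46900 × 2.278 ≈ 107000 km².

107000 km²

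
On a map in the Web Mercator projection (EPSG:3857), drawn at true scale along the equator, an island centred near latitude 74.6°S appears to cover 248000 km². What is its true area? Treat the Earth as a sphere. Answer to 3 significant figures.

For Mercator, h = k = sec φ (a conformal cylindrical projection has a single point scale, 1/cos φ).
Areal scale = k² = sec²φ = 1/cos²(74.6°) = 1/0.2656² = 14.18.
True area = apparent / (areal scale) = 248000 / 14.18 ≈ 17500 km².

17500 km²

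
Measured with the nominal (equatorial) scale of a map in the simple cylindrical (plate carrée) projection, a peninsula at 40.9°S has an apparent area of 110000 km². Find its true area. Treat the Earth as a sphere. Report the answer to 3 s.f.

83100 km²

Plate carrée maps x = Rλ, y = Rφ. The meridian scale is h = 1 and the parallel scale is k = 1/cos φ = sec φ.
Areal scale = h·k = 1 × sec φ; at 40.9°, h = 1.000, k = 1.323, so h·k = 1.323.
True area = apparent / (areal scale) = 110000 / 1.323 ≈ 83100 km².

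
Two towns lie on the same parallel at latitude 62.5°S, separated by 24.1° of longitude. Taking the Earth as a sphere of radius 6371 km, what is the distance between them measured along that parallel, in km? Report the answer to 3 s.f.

Arc length along a parallel = R cos φ · Δλ (with Δλ in radians).
= 6371 × cos 62.5° × (24.1° × π/180) = 6371 × 0.4617 × 0.4206 ≈ 1240 km.

1240 km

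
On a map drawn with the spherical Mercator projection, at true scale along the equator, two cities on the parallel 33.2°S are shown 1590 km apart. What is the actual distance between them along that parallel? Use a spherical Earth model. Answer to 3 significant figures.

The Mercator projection is conformal; its linear scale factor is the same in every direction and equals sec φ = 1/cos φ.
Along the parallel at 33.2°, map distances are exaggerated by k = sec 33.2° = 1.195.
True distance = 1590 / 1.195 = 1590 × cos 33.2° ≈ 1330 km.

1330 km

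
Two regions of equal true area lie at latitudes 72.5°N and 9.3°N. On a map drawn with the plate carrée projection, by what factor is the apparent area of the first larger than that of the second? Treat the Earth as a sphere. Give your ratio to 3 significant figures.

In the plate carrée (x = Rλ, y = Rφ), meridians are true-scale (h = 1) and parallels are stretched by k = sec φ.
Areal scale at 72.5°: h·k = 1.000 × 3.326 = 3.326.
Areal scale at 9.3°: h·k = 1.000 × 1.013 = 1.013.
Ratio = 3.326/1.013 ≈ 3.28.

3.28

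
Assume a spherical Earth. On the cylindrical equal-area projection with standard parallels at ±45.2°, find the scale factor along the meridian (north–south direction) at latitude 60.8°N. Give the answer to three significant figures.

A cylindrical equal-area projection with standard parallel φ₀ has meridian scale h = cos φ / cos φ₀ and parallel scale k = cos φ₀ / cos φ (so areas are preserved, h·k = 1).
h = cos 60.8° / cos 45.2° = 0.4879/0.7046 = 0.6924.

0.692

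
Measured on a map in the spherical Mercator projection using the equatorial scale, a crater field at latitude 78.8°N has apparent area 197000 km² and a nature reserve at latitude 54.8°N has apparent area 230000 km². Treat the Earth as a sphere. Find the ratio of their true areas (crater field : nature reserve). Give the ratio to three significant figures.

0.0973

Since Mercator area scale is 1/cos²φ, the true area equals the apparent area multiplied by cos²φ.
True area of crater field: 197000 × cos²(78.8°) = 197000 × 0.03773 = 7432 km².
True area of nature reserve: 230000 × cos²(54.8°) = 230000 × 0.3323 = 76420 km².
Ratio = 7432 / 76420 ≈ 0.0973.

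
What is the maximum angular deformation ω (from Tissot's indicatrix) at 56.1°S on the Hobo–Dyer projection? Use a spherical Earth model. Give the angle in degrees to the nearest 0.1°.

The Hobo–Dyer projection is cylindrical equal-area with φ₀ = 37.5°. For cylindrical equal-area with standard parallel φ₀, h = cos φ / cos φ₀ and k = cos φ₀ / cos φ, so h·k = 1.
At 56.1°: h = 0.7030, k = 1.422; principal scales a = 1.422, b = 0.7030.
sin(ω/2) = (a − b)/(a + b) = 0.7194/2.125 = 0.3385, so ω = 2 arcsin(0.3385) ≈ 39.6°.

39.6°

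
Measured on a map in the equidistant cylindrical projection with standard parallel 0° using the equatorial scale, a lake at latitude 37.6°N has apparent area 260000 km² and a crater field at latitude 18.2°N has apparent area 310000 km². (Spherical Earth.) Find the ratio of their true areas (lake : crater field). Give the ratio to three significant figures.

0.699

On the plate carrée, areal scale = h·k = 1 × sec φ, so true area = apparent × cos φ.
True area of lake: 260000 × cos(37.6°) = 260000 × 0.7923 = 206000 km².
True area of crater field: 310000 × cos(18.2°) = 310000 × 0.9500 = 294500 km².
Ratio = 206000 / 294500 ≈ 0.699.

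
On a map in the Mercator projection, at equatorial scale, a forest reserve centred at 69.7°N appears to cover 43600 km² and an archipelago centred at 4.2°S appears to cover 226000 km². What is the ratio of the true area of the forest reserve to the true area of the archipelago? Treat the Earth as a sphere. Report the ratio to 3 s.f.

0.0233

Since Mercator area scale is 1/cos²φ, the true area equals the apparent area multiplied by cos²φ.
True area of forest reserve: 43600 × cos²(69.7°) = 43600 × 0.1204 = 5248 km².
True area of archipelago: 226000 × cos²(4.2°) = 226000 × 0.9946 = 224800 km².
Ratio = 5248 / 224800 ≈ 0.0233.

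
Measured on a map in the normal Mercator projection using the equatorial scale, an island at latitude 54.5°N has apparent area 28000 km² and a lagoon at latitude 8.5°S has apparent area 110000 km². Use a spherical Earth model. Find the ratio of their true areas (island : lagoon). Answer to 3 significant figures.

0.0878

Mercator's areal exaggeration is sec²φ; hence true area = (apparent area) · cos²φ.
True area of island: 28000 × cos²(54.5°) = 28000 × 0.3372 = 9442 km².
True area of lagoon: 110000 × cos²(8.5°) = 110000 × 0.9782 = 107600 km².
Ratio = 9442 / 107600 ≈ 0.0878.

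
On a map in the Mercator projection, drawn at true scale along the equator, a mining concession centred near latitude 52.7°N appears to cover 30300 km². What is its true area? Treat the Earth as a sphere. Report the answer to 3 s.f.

The Mercator projection is conformal; its linear scale factor is the same in every direction and equals sec φ = 1/cos φ.
Areal scale = k² = sec²φ = 1/cos²(52.7°) = 1/0.6060² = 2.723.
True area = apparent / (areal scale) = 30300 / 2.723 ≈ 11100 km².

11100 km²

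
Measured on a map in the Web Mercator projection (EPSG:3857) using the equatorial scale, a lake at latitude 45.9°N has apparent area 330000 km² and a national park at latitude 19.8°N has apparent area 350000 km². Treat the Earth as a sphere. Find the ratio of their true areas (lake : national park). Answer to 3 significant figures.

0.516

On Mercator the areal scale is sec²φ, so true area = apparent × cos²φ.
True area of lake: 330000 × cos²(45.9°) = 330000 × 0.4843 = 159800 km².
True area of national park: 350000 × cos²(19.8°) = 350000 × 0.8853 = 309800 km².
Ratio = 159800 / 309800 ≈ 0.516.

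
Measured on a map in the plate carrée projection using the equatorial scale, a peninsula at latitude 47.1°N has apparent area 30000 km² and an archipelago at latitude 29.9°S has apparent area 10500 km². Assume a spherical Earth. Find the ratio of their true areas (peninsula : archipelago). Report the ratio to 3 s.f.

On the plate carrée, areal scale = h·k = 1 × sec φ, so true area = apparent × cos φ.
True area of peninsula: 30000 × cos(47.1°) = 30000 × 0.6807 = 20420 km².
True area of archipelago: 10500 × cos(29.9°) = 10500 × 0.8669 = 9102 km².
Ratio = 20420 / 9102 ≈ 2.24.

2.24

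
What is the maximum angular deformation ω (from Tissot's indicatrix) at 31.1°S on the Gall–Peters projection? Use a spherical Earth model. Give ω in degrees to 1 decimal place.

21.8°

Gall–Peters is a cylindrical equal-area projection with standard parallels at ±45°. A cylindrical equal-area projection with standard parallel φ₀ has meridian scale h = cos φ / cos φ₀ and parallel scale k = cos φ₀ / cos φ (so areas are preserved, h·k = 1).
At 31.1°: h = 1.211, k = 0.8258; principal scales a = 1.211, b = 0.8258.
sin(ω/2) = (a − b)/(a + b) = 0.3851/2.037 = 0.1891, so ω = 2 arcsin(0.1891) ≈ 21.8°.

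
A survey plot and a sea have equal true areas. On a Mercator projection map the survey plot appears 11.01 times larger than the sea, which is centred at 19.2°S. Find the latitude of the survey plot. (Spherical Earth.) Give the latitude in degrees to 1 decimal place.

73.5°

Mercator areal scale is sec²φ, so apparent-area ratio = sec²φ₁ / sec²φ₂ = cos²φ₂ / cos²φ₁.
cos²φ₂ / cos²φ₁ = 11.01  ⇒  cos φ₁ = cos 19.2° / √11.01 = 0.9444/3.318 = 0.2846.
φ₁ = arccos(0.2846) ≈ 73.5°.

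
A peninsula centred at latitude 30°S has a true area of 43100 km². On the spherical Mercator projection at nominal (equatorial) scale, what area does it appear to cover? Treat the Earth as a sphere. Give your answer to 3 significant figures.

The Mercator projection is conformal; its linear scale factor is the same in every direction and equals sec φ = 1/cos φ.
Areal scale = k² = sec²φ = 1/cos²(30°) = 1/0.8660² = 1.333.
Apparent area = 43100 × 1.333 ≈ 57500 km².

57500 km²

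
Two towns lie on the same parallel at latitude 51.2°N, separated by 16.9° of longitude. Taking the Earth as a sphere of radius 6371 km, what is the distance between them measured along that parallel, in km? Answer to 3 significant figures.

1180 km

Arc length along a parallel = R cos φ · Δλ (with Δλ in radians).
= 6371 × cos 51.2° × (16.9° × π/180) = 6371 × 0.6266 × 0.2950 ≈ 1180 km.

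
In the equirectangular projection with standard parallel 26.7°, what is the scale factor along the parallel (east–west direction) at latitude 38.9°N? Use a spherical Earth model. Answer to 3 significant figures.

With standard parallel φ₀ = 26.7°, the equirectangular projection gives x = Rλ cos φ₀, y = Rφ, so h = 1 and k = cos 26.7° / cos φ.
k = cos 26.7° / cos 38.9° = 0.8934/0.7782 = 1.148.

1.15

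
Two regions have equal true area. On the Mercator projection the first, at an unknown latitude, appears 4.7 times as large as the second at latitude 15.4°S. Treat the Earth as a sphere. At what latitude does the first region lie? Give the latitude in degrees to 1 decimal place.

63.6°

Mercator areal scale is sec²φ, so apparent-area ratio = sec²φ₁ / sec²φ₂ = cos²φ₂ / cos²φ₁.
cos²φ₂ / cos²φ₁ = 4.7  ⇒  cos φ₁ = cos 15.4° / √4.7 = 0.9641/2.168 = 0.4447.
φ₁ = arccos(0.4447) ≈ 63.6°.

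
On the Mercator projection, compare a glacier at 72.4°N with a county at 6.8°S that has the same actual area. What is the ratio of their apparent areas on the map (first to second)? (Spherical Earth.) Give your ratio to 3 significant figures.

10.8

On Mercator, area is exaggerated by sec²φ = 1/cos²φ.
At 72.4°: sec²(72.4°) = 1/0.3024² = 10.94.
At 6.8°: sec²(6.8°) = 1/0.9930² = 1.014.
Ratio = 10.94/1.014 = cos²(6.8°)/cos²(72.4°) ≈ 10.8.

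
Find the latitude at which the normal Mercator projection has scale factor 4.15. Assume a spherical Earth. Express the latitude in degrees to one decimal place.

Mercator scale is k = sec φ = 1/cos φ.
1/cos φ = 4.15  ⇒  cos φ = 0.2410  ⇒  φ = arccos(0.2410) ≈ 76.1°.

76.1°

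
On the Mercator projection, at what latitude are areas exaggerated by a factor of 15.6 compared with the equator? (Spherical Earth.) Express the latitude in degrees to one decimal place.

75.3°

Mercator areal scale is sec²φ.
sec²φ = 15.6  ⇒  cos²φ = 0.06410  ⇒  cos φ = 0.2532.
φ = arccos(0.2532) ≈ 75.3°.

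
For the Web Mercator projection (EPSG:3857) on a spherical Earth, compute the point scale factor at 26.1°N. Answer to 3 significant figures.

The Mercator projection is conformal; its linear scale factor is the same in every direction and equals sec φ = 1/cos φ.
k = 1/cos 26.1° = 1/0.8980 = 1.114.

1.11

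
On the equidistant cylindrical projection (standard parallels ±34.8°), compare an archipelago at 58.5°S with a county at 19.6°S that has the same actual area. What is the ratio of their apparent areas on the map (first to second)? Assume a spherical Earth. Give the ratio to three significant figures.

The equidistant cylindrical projection with φ₀ = 34.8° has h = 1 (meridians true) and k = cos φ₀ / cos φ along parallels.
Areal scale at 58.5°: h·k = 1.000 × 1.572 = 1.572.
Areal scale at 19.6°: h·k = 1.000 × 0.8717 = 0.8717.
Ratio = 1.572/0.8717 ≈ 1.80.

1.80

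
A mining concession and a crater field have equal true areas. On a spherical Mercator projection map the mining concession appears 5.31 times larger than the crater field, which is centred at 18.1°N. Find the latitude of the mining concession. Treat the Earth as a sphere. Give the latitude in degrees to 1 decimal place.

65.6°

For equal true areas on Mercator, apparent areas scale as sec²φ, so the ratio is cos²φ₂ / cos²φ₁.
cos²φ₂ / cos²φ₁ = 5.31  ⇒  cos φ₁ = cos 18.1° / √5.31 = 0.9505/2.304 = 0.4125.
φ₁ = arccos(0.4125) ≈ 65.6°.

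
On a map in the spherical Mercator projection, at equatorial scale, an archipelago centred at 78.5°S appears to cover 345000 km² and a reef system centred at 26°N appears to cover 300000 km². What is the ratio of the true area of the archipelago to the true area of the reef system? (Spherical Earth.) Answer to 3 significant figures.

Since Mercator area scale is 1/cos²φ, the true area equals the apparent area multiplied by cos²φ.
True area of archipelago: 345000 × cos²(78.5°) = 345000 × 0.03975 = 13710 km².
True area of reef system: 300000 × cos²(26°) = 300000 × 0.8078 = 242300 km².
Ratio = 13710 / 242300 ≈ 0.0566.

0.0566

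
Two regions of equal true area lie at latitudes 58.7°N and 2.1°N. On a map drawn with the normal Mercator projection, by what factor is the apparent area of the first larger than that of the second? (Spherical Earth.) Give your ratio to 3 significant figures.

3.70

On Mercator, area is exaggerated by sec²φ = 1/cos²φ.
At 58.7°: sec²(58.7°) = 1/0.5195² = 3.705.
At 2.1°: sec²(2.1°) = 1/0.9993² = 1.001.
Ratio = 3.705/1.001 = cos²(2.1°)/cos²(58.7°) ≈ 3.70.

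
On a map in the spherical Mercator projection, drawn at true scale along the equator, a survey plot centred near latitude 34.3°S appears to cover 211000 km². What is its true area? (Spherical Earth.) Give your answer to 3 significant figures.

144000 km²

Mercator is conformal, so the point scale is isotropic: h = k = sec φ = 1/cos φ.
Areal scale = k² = sec²φ = 1/cos²(34.3°) = 1/0.8261² = 1.465.
True area = apparent / (areal scale) = 211000 / 1.465 ≈ 144000 km².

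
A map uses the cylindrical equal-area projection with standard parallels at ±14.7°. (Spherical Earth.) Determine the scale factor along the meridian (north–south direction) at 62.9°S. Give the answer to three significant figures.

0.471

For cylindrical equal-area with standard parallel φ₀, h = cos φ / cos φ₀ and k = cos φ₀ / cos φ, so h·k = 1.
h = cos 62.9° / cos 14.7° = 0.4555/0.9673 = 0.4710.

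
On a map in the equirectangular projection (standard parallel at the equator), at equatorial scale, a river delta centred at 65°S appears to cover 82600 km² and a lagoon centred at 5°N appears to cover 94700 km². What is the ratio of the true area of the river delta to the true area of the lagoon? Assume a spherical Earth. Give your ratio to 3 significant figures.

Plate carrée has h = 1 and k = sec φ, giving areal scale sec φ; true area = (apparent area) · cos φ.
True area of river delta: 82600 × cos(65°) = 82600 × 0.4226 = 34910 km².
True area of lagoon: 94700 × cos(5°) = 94700 × 0.9962 = 94340 km².
Ratio = 34910 / 94340 ≈ 0.370.

0.370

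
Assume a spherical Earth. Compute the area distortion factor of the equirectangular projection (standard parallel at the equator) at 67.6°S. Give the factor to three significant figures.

2.62

In the plate carrée (x = Rλ, y = Rφ), meridians are true-scale (h = 1) and parallels are stretched by k = sec φ.
Areal scale = h·k = 1 × sec φ; at 67.6°, h = 1.000, k = 2.624, so h·k = 2.624.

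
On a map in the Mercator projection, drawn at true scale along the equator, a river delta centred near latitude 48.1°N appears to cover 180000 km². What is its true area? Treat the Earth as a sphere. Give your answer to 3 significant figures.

For Mercator, h = k = sec φ (a conformal cylindrical projection has a single point scale, 1/cos φ).
Areal scale = k² = sec²φ = 1/cos²(48.1°) = 1/0.6678² = 2.242.
True area = apparent / (areal scale) = 180000 / 2.242 ≈ 80300 km².

80300 km²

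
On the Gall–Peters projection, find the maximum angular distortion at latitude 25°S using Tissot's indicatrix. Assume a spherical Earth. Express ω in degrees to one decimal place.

The Gall–Peters projection is cylindrical equal-area with φ₀ = 45°. Cylindrical equal-area (φ₀ = 45°): h = cos φ / cos 45° along meridians, k = cos 45° / cos φ along parallels; h·k = 1.
At 25°: h = 1.282, k = 0.7802; principal scales a = 1.282, b = 0.7802.
sin(ω/2) = (a − b)/(a + b) = 0.5015/2.062 = 0.2432, so ω = 2 arcsin(0.2432) ≈ 28.2°.

28.2°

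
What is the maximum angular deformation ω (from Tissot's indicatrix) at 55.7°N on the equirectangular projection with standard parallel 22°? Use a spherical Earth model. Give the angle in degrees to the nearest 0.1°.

28.2°

The equidistant cylindrical projection with φ₀ = 22° has h = 1 (meridians true) and k = cos φ₀ / cos φ along parallels.
At 55.7°: h = 1.000, k = 1.645; principal scales a = 1.645, b = 1.000.
sin(ω/2) = (a − b)/(a + b) = 0.6453/2.645 = 0.2439, so ω = 2 arcsin(0.2439) ≈ 28.2°.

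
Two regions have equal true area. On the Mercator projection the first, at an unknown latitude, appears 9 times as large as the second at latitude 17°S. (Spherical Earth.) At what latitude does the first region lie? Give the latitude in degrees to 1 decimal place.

Mercator areal scale is sec²φ, so apparent-area ratio = sec²φ₁ / sec²φ₂ = cos²φ₂ / cos²φ₁.
cos²φ₂ / cos²φ₁ = 9  ⇒  cos φ₁ = cos 17° / √9 = 0.9563/3.000 = 0.3188.
φ₁ = arccos(0.3188) ≈ 71.4°.

71.4°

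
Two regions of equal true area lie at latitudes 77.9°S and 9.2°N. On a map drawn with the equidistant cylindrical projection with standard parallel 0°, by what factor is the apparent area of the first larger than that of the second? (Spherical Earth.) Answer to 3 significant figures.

For the equirectangular projection with φ₀ = 0 (plate carrée), h = 1 along meridians and k = sec φ along parallels.
Areal scale at 77.9°: h·k = 1.000 × 4.771 = 4.771.
Areal scale at 9.2°: h·k = 1.000 × 1.013 = 1.013.
Ratio = 4.771/1.013 ≈ 4.71.

4.71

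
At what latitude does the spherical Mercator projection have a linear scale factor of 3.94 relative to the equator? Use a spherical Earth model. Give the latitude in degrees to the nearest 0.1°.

Mercator scale is k = sec φ = 1/cos φ.
1/cos φ = 3.94  ⇒  cos φ = 0.2538  ⇒  φ = arccos(0.2538) ≈ 75.3°.

75.3°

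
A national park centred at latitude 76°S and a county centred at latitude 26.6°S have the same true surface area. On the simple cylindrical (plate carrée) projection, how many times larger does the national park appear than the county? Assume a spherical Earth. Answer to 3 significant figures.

In the plate carrée (x = Rλ, y = Rφ), meridians are true-scale (h = 1) and parallels are stretched by k = sec φ.
Areal scale at 76°: h·k = 1.000 × 4.134 = 4.134.
Areal scale at 26.6°: h·k = 1.000 × 1.118 = 1.118.
Ratio = 4.134/1.118 ≈ 3.70.

3.70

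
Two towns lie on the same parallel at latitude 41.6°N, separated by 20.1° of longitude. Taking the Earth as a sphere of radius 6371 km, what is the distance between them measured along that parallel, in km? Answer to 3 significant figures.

1670 km

Arc length along a parallel = R cos φ · Δλ (with Δλ in radians).
= 6371 × cos 41.6° × (20.1° × π/180) = 6371 × 0.7478 × 0.3508 ≈ 1670 km.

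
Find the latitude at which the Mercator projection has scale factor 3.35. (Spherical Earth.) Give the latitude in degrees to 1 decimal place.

Mercator scale is k = sec φ = 1/cos φ.
1/cos φ = 3.35  ⇒  cos φ = 0.2985  ⇒  φ = arccos(0.2985) ≈ 72.6°.

72.6°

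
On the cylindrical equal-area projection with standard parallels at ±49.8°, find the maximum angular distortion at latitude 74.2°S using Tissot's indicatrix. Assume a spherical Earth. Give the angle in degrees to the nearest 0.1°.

88.5°

A cylindrical equal-area projection with standard parallel φ₀ has meridian scale h = cos φ / cos φ₀ and parallel scale k = cos φ₀ / cos φ (so areas are preserved, h·k = 1).
At 74.2°: h = 0.4218, k = 2.371; principal scales a = 2.371, b = 0.4218.
sin(ω/2) = (a − b)/(a + b) = 1.949/2.792 = 0.6979, so ω = 2 arcsin(0.6979) ≈ 88.5°.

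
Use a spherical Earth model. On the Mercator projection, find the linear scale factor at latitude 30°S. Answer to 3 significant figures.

For Mercator, h = k = sec φ (a conformal cylindrical projection has a single point scale, 1/cos φ).
k = 1/cos 30° = 1/0.8660 = 1.155.

1.15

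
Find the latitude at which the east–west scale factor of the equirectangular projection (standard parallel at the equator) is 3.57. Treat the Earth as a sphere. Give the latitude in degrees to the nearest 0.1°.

Plate carrée: h = 1, k = sec φ along parallels.
sec φ = 3.57  ⇒  cos φ = 0.2801  ⇒  φ ≈ 73.7°.

73.7°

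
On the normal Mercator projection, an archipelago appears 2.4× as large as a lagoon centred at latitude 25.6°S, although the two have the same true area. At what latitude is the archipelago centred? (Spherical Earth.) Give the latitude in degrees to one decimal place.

54.4°

Mercator areal scale is sec²φ, so apparent-area ratio = sec²φ₁ / sec²φ₂ = cos²φ₂ / cos²φ₁.
cos²φ₂ / cos²φ₁ = 2.4  ⇒  cos φ₁ = cos 25.6° / √2.4 = 0.9018/1.549 = 0.5821.
φ₁ = arccos(0.5821) ≈ 54.4°.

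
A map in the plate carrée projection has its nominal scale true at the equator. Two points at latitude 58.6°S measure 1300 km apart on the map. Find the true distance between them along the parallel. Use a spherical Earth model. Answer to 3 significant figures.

677 km

Plate carrée maps x = Rλ, y = Rφ. The meridian scale is h = 1 and the parallel scale is k = 1/cos φ = sec φ.
Along the parallel at 58.6°, map distances are exaggerated by k = sec 58.6° = 1.919.
True distance = 1300 / 1.919 = 1300 × cos 58.6° ≈ 677 km.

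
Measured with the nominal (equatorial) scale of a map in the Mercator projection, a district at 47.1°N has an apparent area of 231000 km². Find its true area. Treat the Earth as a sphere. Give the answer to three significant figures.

107000 km²

For Mercator, h = k = sec φ (a conformal cylindrical projection has a single point scale, 1/cos φ).
Areal scale = k² = sec²φ = 1/cos²(47.1°) = 1/0.6807² = 2.158.
True area = apparent / (areal scale) = 231000 / 2.158 ≈ 107000 km².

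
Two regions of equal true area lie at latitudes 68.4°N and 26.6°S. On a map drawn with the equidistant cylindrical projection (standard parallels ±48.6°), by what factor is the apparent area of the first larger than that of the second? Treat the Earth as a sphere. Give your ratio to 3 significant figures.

2.43

In the equirectangular projection with standard parallel φ₀ = 48.6° (x = Rλ cos φ₀, y = Rφ), meridians are true-scale (h = 1) and the parallel scale is k = cos φ₀ / cos φ.
Areal scale at 68.4°: h·k = 1.000 × 1.796 = 1.796.
Areal scale at 26.6°: h·k = 1.000 × 0.7396 = 0.7396.
Ratio = 1.796/0.7396 ≈ 2.43.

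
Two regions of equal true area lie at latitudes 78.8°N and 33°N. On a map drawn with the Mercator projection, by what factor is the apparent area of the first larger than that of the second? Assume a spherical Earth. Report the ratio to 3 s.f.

18.6

Mercator is conformal with k = sec φ, so areal scale = k² = sec²φ.
At 78.8°: sec²(78.8°) = 1/0.1942² = 26.51.
At 33°: sec²(33°) = 1/0.8387² = 1.422.
Ratio = 26.51/1.422 = cos²(33°)/cos²(78.8°) ≈ 18.6.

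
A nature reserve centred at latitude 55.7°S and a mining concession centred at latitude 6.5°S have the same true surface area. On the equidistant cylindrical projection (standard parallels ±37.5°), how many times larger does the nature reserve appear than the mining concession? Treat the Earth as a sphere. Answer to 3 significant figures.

With standard parallel φ₀ = 37.5°, the equirectangular projection gives x = Rλ cos φ₀, y = Rφ, so h = 1 and k = cos 37.5° / cos φ.
Areal scale at 55.7°: h·k = 1.000 × 1.408 = 1.408.
Areal scale at 6.5°: h·k = 1.000 × 0.7985 = 0.7985.
Ratio = 1.408/0.7985 ≈ 1.76.

1.76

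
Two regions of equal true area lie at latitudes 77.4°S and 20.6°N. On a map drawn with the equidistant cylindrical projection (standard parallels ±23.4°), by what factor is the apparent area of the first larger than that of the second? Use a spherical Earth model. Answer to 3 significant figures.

4.29

With standard parallel φ₀ = 23.4°, the equirectangular projection gives x = Rλ cos φ₀, y = Rφ, so h = 1 and k = cos 23.4° / cos φ.
Areal scale at 77.4°: h·k = 1.000 × 4.207 = 4.207.
Areal scale at 20.6°: h·k = 1.000 × 0.9804 = 0.9804.
Ratio = 4.207/0.9804 ≈ 4.29.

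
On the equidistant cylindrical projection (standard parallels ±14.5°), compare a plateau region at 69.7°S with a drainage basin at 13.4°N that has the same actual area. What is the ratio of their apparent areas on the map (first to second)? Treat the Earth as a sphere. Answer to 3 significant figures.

In the equirectangular projection with standard parallel φ₀ = 14.5° (x = Rλ cos φ₀, y = Rφ), meridians are true-scale (h = 1) and the parallel scale is k = cos φ₀ / cos φ.
Areal scale at 69.7°: h·k = 1.000 × 2.791 = 2.791.
Areal scale at 13.4°: h·k = 1.000 × 0.9952 = 0.9952.
Ratio = 2.791/0.9952 ≈ 2.80.

2.80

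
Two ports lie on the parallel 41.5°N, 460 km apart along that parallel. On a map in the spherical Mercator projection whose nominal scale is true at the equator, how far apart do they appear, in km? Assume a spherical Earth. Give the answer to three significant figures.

614 km

Mercator is conformal, so the point scale is isotropic: h = k = sec φ = 1/cos φ.
Along the parallel, k = sec 41.5° = 1/0.7490 = 1.335.
Map distance = 460 × 1.335 ≈ 614 km.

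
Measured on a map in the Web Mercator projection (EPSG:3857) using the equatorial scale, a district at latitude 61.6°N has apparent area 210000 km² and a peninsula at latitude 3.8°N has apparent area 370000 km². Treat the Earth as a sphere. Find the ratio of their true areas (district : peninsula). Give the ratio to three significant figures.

Since Mercator area scale is 1/cos²φ, the true area equals the apparent area multiplied by cos²φ.
True area of district: 210000 × cos²(61.6°) = 210000 × 0.2262 = 47510 km².
True area of peninsula: 370000 × cos²(3.8°) = 370000 × 0.9956 = 368400 km².
Ratio = 47510 / 368400 ≈ 0.129.

0.129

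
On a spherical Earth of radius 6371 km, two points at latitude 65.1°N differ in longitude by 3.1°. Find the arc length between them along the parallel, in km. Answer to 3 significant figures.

145 km

Arc length along a parallel = R cos φ · Δλ (with Δλ in radians).
= 6371 × cos 65.1° × (3.1° × π/180) = 6371 × 0.4210 × 0.05411 ≈ 145 km.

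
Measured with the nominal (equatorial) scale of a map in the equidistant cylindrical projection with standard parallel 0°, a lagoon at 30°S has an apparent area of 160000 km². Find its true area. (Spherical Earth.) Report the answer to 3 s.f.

139000 km²

For the equirectangular projection with φ₀ = 0 (plate carrée), h = 1 along meridians and k = sec φ along parallels.
Areal scale = h·k = 1 × sec φ; at 30°, h = 1.000, k = 1.155, so h·k = 1.155.
True area = apparent / (areal scale) = 160000 / 1.155 ≈ 139000 km².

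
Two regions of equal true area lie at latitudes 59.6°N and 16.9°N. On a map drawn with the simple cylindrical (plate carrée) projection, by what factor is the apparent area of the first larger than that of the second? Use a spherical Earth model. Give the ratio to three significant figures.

1.89

In the plate carrée (x = Rλ, y = Rφ), meridians are true-scale (h = 1) and parallels are stretched by k = sec φ.
Areal scale at 59.6°: h·k = 1.000 × 1.976 = 1.976.
Areal scale at 16.9°: h·k = 1.000 × 1.045 = 1.045.
Ratio = 1.976/1.045 ≈ 1.89.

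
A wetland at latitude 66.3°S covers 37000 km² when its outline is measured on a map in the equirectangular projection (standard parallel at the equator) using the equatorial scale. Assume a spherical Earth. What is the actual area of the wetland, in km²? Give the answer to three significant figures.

14900 km²

Plate carrée maps x = Rλ, y = Rφ. The meridian scale is h = 1 and the parallel scale is k = 1/cos φ = sec φ.
Areal scale = h·k = 1 × sec φ; at 66.3°, h = 1.000, k = 2.488, so h·k = 2.488.
True area = apparent / (areal scale) = 37000 / 2.488 ≈ 14900 km².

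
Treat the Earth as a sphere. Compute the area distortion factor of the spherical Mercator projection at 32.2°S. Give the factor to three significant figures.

For Mercator, h = k = sec φ (a conformal cylindrical projection has a single point scale, 1/cos φ).
Areal scale = k² = sec²φ = 1/cos²(32.2°) = 1/0.8462² = 1.397.

1.40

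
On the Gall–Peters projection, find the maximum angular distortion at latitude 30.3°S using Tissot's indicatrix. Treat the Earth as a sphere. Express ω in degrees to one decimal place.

Gall–Peters is a cylindrical equal-area projection with standard parallels at ±45°. Cylindrical equal-area (φ₀ = 45°): h = cos φ / cos 45° along meridians, k = cos 45° / cos φ along parallels; h·k = 1.
At 30.3°: h = 1.221, k = 0.8190; principal scales a = 1.221, b = 0.8190.
sin(ω/2) = (a − b)/(a + b) = 0.4020/2.040 = 0.1971, so ω = 2 arcsin(0.1971) ≈ 22.7°.

22.7°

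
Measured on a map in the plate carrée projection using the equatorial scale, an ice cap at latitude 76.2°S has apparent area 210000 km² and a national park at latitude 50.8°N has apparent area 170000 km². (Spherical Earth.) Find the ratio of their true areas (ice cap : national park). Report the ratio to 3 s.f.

0.466

On the plate carrée, areal scale = h·k = 1 × sec φ, so true area = apparent × cos φ.
True area of ice cap: 210000 × cos(76.2°) = 210000 × 0.2385 = 50090 km².
True area of national park: 170000 × cos(50.8°) = 170000 × 0.6320 = 107400 km².
Ratio = 50090 / 107400 ≈ 0.466.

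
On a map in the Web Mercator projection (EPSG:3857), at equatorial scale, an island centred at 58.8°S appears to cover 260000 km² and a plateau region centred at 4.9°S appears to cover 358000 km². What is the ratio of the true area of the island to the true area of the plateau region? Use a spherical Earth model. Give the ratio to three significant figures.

Since Mercator area scale is 1/cos²φ, the true area equals the apparent area multiplied by cos²φ.
True area of island: 260000 × cos²(58.8°) = 260000 × 0.2684 = 69770 km².
True area of plateau region: 358000 × cos²(4.9°) = 358000 × 0.9927 = 355400 km².
Ratio = 69770 / 355400 ≈ 0.196.

0.196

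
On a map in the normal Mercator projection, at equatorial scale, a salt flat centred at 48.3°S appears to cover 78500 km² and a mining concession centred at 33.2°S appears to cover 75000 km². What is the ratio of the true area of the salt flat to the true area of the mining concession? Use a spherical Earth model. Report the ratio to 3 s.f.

Since Mercator area scale is 1/cos²φ, the true area equals the apparent area multiplied by cos²φ.
True area of salt flat: 78500 × cos²(48.3°) = 78500 × 0.4425 = 34740 km².
True area of mining concession: 75000 × cos²(33.2°) = 75000 × 0.7002 = 52510 km².
Ratio = 34740 / 52510 ≈ 0.662.

0.662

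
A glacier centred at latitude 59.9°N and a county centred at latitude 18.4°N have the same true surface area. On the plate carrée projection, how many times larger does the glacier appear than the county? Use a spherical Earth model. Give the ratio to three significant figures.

For the equirectangular projection with φ₀ = 0 (plate carrée), h = 1 along meridians and k = sec φ along parallels.
Areal scale at 59.9°: h·k = 1.000 × 1.994 = 1.994.
Areal scale at 18.4°: h·k = 1.000 × 1.054 = 1.054.
Ratio = 1.994/1.054 ≈ 1.89.

1.89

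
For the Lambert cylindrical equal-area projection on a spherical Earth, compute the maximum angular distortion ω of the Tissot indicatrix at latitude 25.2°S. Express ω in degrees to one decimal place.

11.4°

The Lambert cylindrical equal-area projection is the cylindrical equal-area projection with its standard parallel at the equator (φ₀ = 0). Cylindrical equal-area (φ₀ = 0°): h = cos φ / cos 0° along meridians, k = cos 0° / cos φ along parallels; h·k = 1.
At 25.2°: h = 0.9048, k = 1.105; principal scales a = 1.105, b = 0.9048.
sin(ω/2) = (a − b)/(a + b) = 0.2004/2.010 = 0.09968, so ω = 2 arcsin(0.09968) ≈ 11.4°.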